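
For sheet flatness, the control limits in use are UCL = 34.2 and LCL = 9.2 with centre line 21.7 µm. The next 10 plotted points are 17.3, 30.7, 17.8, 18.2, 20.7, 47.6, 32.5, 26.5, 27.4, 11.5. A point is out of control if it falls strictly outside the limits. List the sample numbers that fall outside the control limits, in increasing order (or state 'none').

Compare each point to [9.2, 34.2]: sample 6 = 47.6 > UCL.

6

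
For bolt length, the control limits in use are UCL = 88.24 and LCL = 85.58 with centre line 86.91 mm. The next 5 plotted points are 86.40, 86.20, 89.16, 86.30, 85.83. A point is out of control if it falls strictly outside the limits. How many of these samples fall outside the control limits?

1

Compare each point to [85.58, 88.24]: sample 3 = 89.16 > UCL.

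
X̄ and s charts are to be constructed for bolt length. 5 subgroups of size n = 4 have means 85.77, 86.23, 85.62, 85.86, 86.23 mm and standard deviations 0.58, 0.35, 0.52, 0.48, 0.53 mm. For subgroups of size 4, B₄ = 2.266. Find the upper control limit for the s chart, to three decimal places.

s̄ = (0.58 + 0.35 + 0.52 + 0.48 + 0.53) / 5 = 0.4920
UCL_s = B₄·s̄ = 2.266 × 0.4920 = 1.1149

1.115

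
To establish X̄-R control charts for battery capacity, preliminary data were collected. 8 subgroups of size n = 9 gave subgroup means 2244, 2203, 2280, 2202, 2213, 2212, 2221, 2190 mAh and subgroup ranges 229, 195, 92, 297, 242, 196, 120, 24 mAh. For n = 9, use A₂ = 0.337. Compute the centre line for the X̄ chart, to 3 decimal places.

2220.625

X̄̄ = (2244 + 2203 + 2280 + 2202 + 2213 + 2212 + 2221 + 2190) / 8 = 17765.0000 / 8 = 2220.6250
CL = X̄̄ = 2220.6250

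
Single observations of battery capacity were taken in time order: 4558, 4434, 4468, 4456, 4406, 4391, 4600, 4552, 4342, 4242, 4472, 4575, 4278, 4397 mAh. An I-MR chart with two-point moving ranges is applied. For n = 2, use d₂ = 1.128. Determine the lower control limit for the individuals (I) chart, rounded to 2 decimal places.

4123.48

X̄ = (4558 + 4434 + 4468 + 4456 + 4406 + 4391 + 4600 + 4552 + 4342 + 4242 + 4472 + 4575 + 4278 + 4397) / 14 = 4440.7857
Moving ranges: 124, 34, 12, 50, 15, 209, 48, 210, 100, 230, 103, 297, 119; M̄R̄ = 1551.0000 / 13 = 119.3077
LCL = X̄ − 3·M̄R̄/d₂ = 4440.7857 − 3 × 119.3077 / 1.128 = 4123.4780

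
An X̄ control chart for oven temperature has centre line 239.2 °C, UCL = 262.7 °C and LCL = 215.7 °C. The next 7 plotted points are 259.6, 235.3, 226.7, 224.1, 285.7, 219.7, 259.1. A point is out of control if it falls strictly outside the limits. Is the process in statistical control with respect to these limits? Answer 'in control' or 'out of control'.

Compare each point to [215.7, 262.7]: sample 5 = 285.7 > UCL.

out of control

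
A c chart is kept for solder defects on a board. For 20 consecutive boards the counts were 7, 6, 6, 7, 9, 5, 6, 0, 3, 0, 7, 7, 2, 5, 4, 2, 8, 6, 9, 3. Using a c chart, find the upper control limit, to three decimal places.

11.875

c̄ = (7 + 6 + 6 + 7 + 9 + 5 + 6 + 0 + 3 + 0 + 7 + 7 + 2 + 5 + 4 + 2 + 8 + 6 + 9 + 3) / 20 = 102 / 20 = 5.1000
UCL = c̄ + 3√c̄ = 5.1000 + 3 × √5.1000 = 5.1000 + 3 × 2.2583 = 11.8750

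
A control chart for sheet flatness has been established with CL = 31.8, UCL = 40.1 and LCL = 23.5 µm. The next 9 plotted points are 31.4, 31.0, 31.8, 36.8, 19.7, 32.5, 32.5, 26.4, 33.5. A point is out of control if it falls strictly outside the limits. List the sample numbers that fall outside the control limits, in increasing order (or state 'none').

Compare each point to [23.5, 40.1]: sample 5 = 19.7 < LCL.

5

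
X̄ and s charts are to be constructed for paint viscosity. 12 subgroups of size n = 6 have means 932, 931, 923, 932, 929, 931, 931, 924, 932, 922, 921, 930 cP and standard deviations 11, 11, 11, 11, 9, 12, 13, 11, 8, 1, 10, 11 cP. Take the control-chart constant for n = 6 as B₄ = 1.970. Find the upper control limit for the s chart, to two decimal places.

s̄ = (11 + 11 + 11 + 11 + 9 + 12 + 13 + 11 + 8 + 1 + 10 + 11) / 12 = 9.9167
UCL_s = B₄·s̄ = 1.970 × 9.9167 = 19.5358

19.54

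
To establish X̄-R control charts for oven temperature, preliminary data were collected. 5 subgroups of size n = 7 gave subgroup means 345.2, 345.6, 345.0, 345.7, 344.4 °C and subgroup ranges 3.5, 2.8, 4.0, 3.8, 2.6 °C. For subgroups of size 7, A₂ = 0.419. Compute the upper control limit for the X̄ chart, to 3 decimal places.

X̄̄ = (345.2 + 345.6 + 345.0 + 345.7 + 344.4) / 5 = 1725.9000 / 5 = 345.1800
R̄ = (3.5 + 2.8 + 4.0 + 3.8 + 2.6) / 5 = 16.7000 / 5 = 3.3400
UCL = X̄̄ + A₂·R̄ = 345.1800 + 0.419 × 3.3400 = 346.5795

346.579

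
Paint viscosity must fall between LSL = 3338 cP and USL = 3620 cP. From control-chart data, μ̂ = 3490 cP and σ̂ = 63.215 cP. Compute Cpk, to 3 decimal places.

Cpu = (USL − μ̂) / (3σ̂) = (3620 − 3490) / (3 × 63.215) = 0.6855; Cpl = (μ̂ − LSL) / (3σ̂) = (3490 − 3338) / (3 × 63.215) = 0.8015; Cpk = min(Cpu, Cpl) = 0.6855

0.685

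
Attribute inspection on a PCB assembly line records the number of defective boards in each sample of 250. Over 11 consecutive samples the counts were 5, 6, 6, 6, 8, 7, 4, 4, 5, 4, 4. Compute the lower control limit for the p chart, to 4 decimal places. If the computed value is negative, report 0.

0.0000

p̄ = Σdᵢ / (k·n) = 59 / (11 × 250) = 0.02145
LCL = p̄ − 3·√(p̄(1−p̄)/n) = 0.02145 − 3 × 0.00916 = -0.00604 → 0 (negative, so LCL = 0)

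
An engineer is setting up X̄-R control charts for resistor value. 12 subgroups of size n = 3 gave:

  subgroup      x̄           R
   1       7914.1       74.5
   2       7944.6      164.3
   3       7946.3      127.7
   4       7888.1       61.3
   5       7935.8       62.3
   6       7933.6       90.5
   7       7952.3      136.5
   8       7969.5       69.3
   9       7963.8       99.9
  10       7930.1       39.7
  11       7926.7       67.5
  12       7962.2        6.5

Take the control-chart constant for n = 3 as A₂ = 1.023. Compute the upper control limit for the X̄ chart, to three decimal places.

8024.175

X̄̄ = (7914.1 + 7944.6 + 7946.3 + 7888.1 + 7935.8 + 7933.6 + 7952.3 + 7969.5 + 7963.8 + 7930.1 + 7926.7 + 7962.2) / 12 = 95267.1000 / 12 = 7938.9250
R̄ = (74.5 + 164.3 + 127.7 + 61.3 + 62.3 + 90.5 + 136.5 + 69.3 + 99.9 + 39.7 + 67.5 + 6.5) / 12 = 1000.0000 / 12 = 83.3333
UCL = X̄̄ + A₂·R̄ = 7938.9250 + 1.023 × 83.3333 = 8024.1750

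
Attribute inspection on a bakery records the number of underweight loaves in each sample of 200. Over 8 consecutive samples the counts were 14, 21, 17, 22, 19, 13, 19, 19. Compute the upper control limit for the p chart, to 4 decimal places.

0.1507

p̄ = Σdᵢ / (k·n) = 144 / (8 × 200) = 0.09000
UCL = p̄ + 3·√(p̄(1−p̄)/n) = 0.09000 + 3 × √(0.09000×0.91000/200) = 0.09000 + 3 × 0.02024 = 0.15071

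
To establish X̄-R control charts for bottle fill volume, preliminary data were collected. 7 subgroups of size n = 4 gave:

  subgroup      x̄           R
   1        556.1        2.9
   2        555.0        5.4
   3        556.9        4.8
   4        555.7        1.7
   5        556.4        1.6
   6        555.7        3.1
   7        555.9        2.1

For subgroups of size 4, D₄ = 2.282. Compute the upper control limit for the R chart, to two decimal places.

7.04

R̄ = (2.9 + 5.4 + 4.8 + 1.7 + 1.6 + 3.1 + 2.1) / 7 = 21.6000 / 7 = 3.0857
UCL_R = D₄·R̄ = 2.282 × 3.0857 = 7.0416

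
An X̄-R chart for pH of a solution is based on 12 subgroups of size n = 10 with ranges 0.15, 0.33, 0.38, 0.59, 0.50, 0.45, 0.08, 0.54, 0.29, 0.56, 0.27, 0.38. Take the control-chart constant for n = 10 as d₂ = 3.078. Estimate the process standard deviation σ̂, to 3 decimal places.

0.122

R̄ = (0.15 + 0.33 + 0.38 + 0.59 + 0.50 + 0.45 + 0.08 + 0.54 + 0.29 + 0.56 + 0.27 + 0.38) / 12 = 0.3767
σ̂ = R̄ / d₂ = 0.3767 / 3.078 = 0.1224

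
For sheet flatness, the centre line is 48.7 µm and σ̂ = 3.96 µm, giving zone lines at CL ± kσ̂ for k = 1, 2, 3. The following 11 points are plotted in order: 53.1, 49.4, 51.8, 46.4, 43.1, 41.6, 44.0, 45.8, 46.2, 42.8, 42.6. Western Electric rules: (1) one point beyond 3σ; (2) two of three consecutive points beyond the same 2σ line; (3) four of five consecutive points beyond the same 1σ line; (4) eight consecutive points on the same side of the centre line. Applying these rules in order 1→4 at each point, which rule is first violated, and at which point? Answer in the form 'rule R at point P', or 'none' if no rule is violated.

Zone of each point (C = within 1σ̂, B = 1σ̂–2σ̂, A = 2σ̂–3σ̂, * = beyond 3σ̂; sign = side of CL): 1:+B, 2:+C, 3:+C, 4:-C, 5:-B, 6:-B, 7:-B, 8:-C, 9:-C, 10:-B, 11:-B
Rule 4 (eight consecutive points on the same side of the centre line) is satisfied at point 11.

rule 4 at point 11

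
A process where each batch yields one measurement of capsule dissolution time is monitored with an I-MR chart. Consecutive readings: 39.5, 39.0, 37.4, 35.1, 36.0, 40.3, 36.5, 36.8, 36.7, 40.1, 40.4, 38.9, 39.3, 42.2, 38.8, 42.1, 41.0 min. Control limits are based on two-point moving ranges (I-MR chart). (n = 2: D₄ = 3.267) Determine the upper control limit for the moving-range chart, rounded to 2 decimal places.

6.15

Moving ranges: 0.5, 1.6, 2.3, 0.9, 4.3, 3.8, 0.3, 0.1, 3.4, 0.3, 1.5, 0.4, 2.9, 3.4, 3.3, 1.1; M̄R̄ = 30.1000 / 16 = 1.8812
UCL_MR = D₄·M̄R̄ = 3.267 × 1.8812 = 6.1460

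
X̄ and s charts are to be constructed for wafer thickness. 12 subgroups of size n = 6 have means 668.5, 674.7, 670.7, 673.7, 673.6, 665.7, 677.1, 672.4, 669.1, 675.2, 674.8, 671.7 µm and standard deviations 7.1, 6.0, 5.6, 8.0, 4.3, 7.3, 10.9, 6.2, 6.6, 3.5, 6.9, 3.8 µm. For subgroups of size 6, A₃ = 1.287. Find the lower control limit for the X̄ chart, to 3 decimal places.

X̄̄ = (668.5 + 674.7 + 670.7 + 673.7 + 673.6 + 665.7 + 677.1 + 672.4 + 669.1 + 675.2 + 674.8 + 671.7) / 12 = 672.2667
s̄ = (7.1 + 6.0 + 5.6 + 8.0 + 4.3 + 7.3 + 10.9 + 6.2 + 6.6 + 3.5 + 6.9 + 3.8) / 12 = 6.3500
LCL = X̄̄ − A₃·s̄ = 672.2667 − 1.287 × 6.3500 = 664.0942

664.094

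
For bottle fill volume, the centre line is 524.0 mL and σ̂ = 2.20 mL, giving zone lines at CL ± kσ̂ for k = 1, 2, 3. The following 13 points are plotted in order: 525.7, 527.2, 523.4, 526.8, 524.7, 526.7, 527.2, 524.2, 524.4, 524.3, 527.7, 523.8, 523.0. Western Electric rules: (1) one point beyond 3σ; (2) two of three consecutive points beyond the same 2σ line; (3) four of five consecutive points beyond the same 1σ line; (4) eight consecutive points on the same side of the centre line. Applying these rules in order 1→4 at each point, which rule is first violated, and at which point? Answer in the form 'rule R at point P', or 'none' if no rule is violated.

rule 4 at point 11

Zone of each point (C = within 1σ̂, B = 1σ̂–2σ̂, A = 2σ̂–3σ̂, * = beyond 3σ̂; sign = side of CL): 1:+C, 2:+B, 3:-C, 4:+B, 5:+C, 6:+B, 7:+B, 8:+C, 9:+C, 10:+C, 11:+B, 12:-C, 13:-C
Rule 4 (eight consecutive points on the same side of the centre line) is satisfied at point 11.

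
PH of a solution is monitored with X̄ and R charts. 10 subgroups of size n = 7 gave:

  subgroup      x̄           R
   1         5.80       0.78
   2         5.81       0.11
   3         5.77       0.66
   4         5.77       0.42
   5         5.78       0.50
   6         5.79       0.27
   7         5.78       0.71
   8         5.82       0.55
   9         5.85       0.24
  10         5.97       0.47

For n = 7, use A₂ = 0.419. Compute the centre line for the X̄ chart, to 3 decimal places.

X̄̄ = (5.80 + 5.81 + 5.77 + 5.77 + 5.78 + 5.79 + 5.78 + 5.82 + 5.85 + 5.97) / 10 = 58.1400 / 10 = 5.8140
CL = X̄̄ = 5.8140

5.814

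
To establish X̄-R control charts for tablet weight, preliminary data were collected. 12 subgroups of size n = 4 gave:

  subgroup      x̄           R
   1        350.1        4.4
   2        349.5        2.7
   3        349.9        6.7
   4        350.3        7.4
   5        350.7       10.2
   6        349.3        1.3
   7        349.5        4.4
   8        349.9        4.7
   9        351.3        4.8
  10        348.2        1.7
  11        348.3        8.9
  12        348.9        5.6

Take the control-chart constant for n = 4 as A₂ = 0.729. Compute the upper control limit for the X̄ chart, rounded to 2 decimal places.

353.47

X̄̄ = (350.1 + 349.5 + 349.9 + 350.3 + 350.7 + 349.3 + 349.5 + 349.9 + 351.3 + 348.2 + 348.3 + 348.9) / 12 = 4195.9000 / 12 = 349.6583
R̄ = (4.4 + 2.7 + 6.7 + 7.4 + 10.2 + 1.3 + 4.4 + 4.7 + 4.8 + 1.7 + 8.9 + 5.6) / 12 = 62.8000 / 12 = 5.2333
UCL = X̄̄ + A₂·R̄ = 349.6583 + 0.729 × 5.2333 = 353.4734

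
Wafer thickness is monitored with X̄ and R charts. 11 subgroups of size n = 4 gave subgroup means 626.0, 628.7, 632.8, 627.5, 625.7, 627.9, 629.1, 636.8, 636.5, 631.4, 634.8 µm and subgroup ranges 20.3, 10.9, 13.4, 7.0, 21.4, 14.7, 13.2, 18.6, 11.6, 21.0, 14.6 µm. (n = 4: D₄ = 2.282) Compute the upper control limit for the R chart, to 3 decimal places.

34.583

R̄ = (20.3 + 10.9 + 13.4 + 7.0 + 21.4 + 14.7 + 13.2 + 18.6 + 11.6 + 21.0 + 14.6) / 11 = 166.7000 / 11 = 15.1545
UCL_R = D₄·R̄ = 2.282 × 15.1545 = 34.5827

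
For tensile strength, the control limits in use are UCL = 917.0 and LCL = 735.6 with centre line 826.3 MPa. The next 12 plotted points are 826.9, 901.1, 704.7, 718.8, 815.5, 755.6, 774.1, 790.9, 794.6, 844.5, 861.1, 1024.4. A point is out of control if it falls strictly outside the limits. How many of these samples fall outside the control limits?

3

Compare each point to [735.6, 917.0]: sample 3 = 704.7 < LCL; sample 4 = 718.8 < LCL; sample 12 = 1024.4 > UCL.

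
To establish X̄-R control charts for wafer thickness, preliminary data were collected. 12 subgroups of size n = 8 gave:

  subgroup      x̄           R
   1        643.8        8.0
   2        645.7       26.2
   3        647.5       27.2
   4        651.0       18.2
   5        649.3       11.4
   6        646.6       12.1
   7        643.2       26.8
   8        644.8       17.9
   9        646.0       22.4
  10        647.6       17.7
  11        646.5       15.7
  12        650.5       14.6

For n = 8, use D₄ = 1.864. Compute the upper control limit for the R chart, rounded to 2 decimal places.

R̄ = (8.0 + 26.2 + 27.2 + 18.2 + 11.4 + 12.1 + 26.8 + 17.9 + 22.4 + 17.7 + 15.7 + 14.6) / 12 = 218.2000 / 12 = 18.1833
UCL_R = D₄·R̄ = 1.864 × 18.1833 = 33.8937

33.89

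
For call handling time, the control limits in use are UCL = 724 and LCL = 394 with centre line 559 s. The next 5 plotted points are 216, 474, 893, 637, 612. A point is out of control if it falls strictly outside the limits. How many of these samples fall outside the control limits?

2

Compare each point to [394, 724]: sample 1 = 216 < LCL; sample 3 = 893 > UCL.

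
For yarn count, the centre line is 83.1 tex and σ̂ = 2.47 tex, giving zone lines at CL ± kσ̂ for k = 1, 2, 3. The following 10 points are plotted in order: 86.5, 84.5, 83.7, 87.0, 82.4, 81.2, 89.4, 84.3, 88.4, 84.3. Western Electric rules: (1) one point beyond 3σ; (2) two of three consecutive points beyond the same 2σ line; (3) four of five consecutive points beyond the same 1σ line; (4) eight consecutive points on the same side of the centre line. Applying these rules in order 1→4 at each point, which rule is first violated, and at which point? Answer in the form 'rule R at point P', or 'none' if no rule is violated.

rule 2 at point 9

Zone of each point (C = within 1σ̂, B = 1σ̂–2σ̂, A = 2σ̂–3σ̂, * = beyond 3σ̂; sign = side of CL): 1:+B, 2:+C, 3:+C, 4:+B, 5:-C, 6:-C, 7:+A, 8:+C, 9:+A, 10:+C
Rule 2 (two of three consecutive points beyond the same 2σ limit) is satisfied at point 9.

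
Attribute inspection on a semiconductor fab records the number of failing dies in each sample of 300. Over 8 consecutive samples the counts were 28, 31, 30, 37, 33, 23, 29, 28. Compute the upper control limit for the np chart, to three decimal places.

45.435

p̄ = Σdᵢ / (k·n) = 239 / (8 × 300) = 0.09958
UCL = np̄ + 3·√(np̄(1−p̄)) = 29.8750 + 3 × √(29.8750×0.90042) = 29.8750 + 3 × 5.1865 = 45.4345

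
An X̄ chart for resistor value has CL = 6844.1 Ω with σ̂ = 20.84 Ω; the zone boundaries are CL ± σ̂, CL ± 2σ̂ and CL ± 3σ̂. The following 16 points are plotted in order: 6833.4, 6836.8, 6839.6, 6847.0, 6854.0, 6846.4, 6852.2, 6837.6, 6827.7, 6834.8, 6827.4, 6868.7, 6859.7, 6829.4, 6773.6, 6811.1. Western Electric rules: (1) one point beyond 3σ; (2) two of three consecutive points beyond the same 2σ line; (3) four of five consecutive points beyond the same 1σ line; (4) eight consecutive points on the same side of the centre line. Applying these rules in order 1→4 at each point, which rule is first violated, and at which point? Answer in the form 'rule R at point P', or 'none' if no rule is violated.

rule 1 at point 15

Zone of each point (C = within 1σ̂, B = 1σ̂–2σ̂, A = 2σ̂–3σ̂, * = beyond 3σ̂; sign = side of CL): 1:-C, 2:-C, 3:-C, 4:+C, 5:+C, 6:+C, 7:+C, 8:-C, 9:-C, 10:-C, 11:-C, 12:+B, 13:+C, 14:-C, 15:-*, 16:-B
Rule 1 (one point beyond the 3σ limits) is satisfied at point 15.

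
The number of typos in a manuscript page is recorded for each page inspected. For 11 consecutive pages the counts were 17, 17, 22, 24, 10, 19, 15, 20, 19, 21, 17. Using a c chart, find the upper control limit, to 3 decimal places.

c̄ = (17 + 17 + 22 + 24 + 10 + 19 + 15 + 20 + 19 + 21 + 17) / 11 = 201 / 11 = 18.2727
UCL = c̄ + 3√c̄ = 18.2727 + 3 × √18.2727 = 18.2727 + 3 × 4.2747 = 31.0967

31.097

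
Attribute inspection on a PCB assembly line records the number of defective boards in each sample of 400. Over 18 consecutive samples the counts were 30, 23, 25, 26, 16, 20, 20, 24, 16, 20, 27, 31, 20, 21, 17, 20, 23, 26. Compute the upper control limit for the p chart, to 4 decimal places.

0.0908

p̄ = Σdᵢ / (k·n) = 405 / (18 × 400) = 0.05625
UCL = p̄ + 3·√(p̄(1−p̄)/n) = 0.05625 + 3 × √(0.05625×0.94375/400) = 0.05625 + 3 × 0.01152 = 0.09081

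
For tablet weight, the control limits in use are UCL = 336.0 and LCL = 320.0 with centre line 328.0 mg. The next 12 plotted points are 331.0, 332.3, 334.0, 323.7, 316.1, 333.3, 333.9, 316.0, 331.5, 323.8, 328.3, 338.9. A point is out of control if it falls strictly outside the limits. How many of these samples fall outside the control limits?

3

Compare each point to [320.0, 336.0]: sample 5 = 316.1 < LCL; sample 8 = 316.0 < LCL; sample 12 = 338.9 > UCL.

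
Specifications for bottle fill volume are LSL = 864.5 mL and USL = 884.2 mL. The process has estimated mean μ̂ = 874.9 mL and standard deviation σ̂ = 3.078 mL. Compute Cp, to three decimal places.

Cp = (USL − LSL) / (6σ̂) = (884.2 − 864.5) / (6 × 3.078) = 19.7000 / 18.4680 = 1.0667

1.067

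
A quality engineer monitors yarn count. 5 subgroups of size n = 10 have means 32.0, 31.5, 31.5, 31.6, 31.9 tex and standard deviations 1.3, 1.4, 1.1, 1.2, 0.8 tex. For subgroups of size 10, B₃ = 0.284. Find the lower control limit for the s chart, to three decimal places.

0.329

s̄ = (1.3 + 1.4 + 1.1 + 1.2 + 0.8) / 5 = 1.1600
LCL_s = B₃·s̄ = 0.284 × 1.1600 = 0.3294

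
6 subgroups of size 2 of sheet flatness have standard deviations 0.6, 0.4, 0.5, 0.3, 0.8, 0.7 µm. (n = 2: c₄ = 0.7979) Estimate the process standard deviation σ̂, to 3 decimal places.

s̄ = (0.6 + 0.4 + 0.5 + 0.3 + 0.8 + 0.7) / 6 = 0.5500
σ̂ = s̄ / c₄ = 0.5500 / 0.7979 = 0.6893

0.689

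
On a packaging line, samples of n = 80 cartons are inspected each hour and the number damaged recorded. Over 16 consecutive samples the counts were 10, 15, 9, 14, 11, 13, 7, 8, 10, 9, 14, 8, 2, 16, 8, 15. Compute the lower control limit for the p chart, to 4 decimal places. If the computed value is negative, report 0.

0.0185

p̄ = Σdᵢ / (k·n) = 169 / (16 × 80) = 0.13203
LCL = p̄ − 3·√(p̄(1−p̄)/n) = 0.13203 − 3 × 0.03785 = 0.01849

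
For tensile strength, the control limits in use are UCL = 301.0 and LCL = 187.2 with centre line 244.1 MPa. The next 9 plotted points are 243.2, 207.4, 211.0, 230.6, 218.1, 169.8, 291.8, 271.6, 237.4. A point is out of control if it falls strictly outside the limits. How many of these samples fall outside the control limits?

Compare each point to [187.2, 301.0]: sample 6 = 169.8 < LCL.

1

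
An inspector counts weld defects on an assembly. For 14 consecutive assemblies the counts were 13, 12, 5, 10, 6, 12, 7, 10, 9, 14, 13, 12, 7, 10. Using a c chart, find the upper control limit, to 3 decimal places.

19.487

c̄ = (13 + 12 + 5 + 10 + 6 + 12 + 7 + 10 + 9 + 14 + 13 + 12 + 7 + 10) / 14 = 140 / 14 = 10.0000
UCL = c̄ + 3√c̄ = 10.0000 + 3 × √10.0000 = 10.0000 + 3 × 3.1623 = 19.4868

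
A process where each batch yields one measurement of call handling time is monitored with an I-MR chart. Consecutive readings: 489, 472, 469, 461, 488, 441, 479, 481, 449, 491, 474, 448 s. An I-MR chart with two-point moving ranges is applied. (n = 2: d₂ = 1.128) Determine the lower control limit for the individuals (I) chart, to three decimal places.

X̄ = (489 + 472 + 469 + 461 + 488 + 441 + 479 + 481 + 449 + 491 + 474 + 448) / 12 = 470.1667
Moving ranges: 17, 3, 8, 27, 47, 38, 2, 32, 42, 17, 26; M̄R̄ = 259.0000 / 11 = 23.5455
LCL = X̄ − 3·M̄R̄/d₂ = 470.1667 − 3 × 23.5455 / 1.128 = 407.5458

407.546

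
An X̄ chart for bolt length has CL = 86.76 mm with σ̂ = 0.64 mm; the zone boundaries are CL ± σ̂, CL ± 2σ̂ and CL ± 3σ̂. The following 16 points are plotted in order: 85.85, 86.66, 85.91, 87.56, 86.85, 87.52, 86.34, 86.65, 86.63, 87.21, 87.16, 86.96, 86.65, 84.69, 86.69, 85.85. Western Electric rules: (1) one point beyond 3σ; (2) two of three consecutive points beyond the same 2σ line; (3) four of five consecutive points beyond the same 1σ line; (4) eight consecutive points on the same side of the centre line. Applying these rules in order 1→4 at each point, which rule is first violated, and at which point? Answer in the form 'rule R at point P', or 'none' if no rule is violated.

rule 1 at point 14

Zone of each point (C = within 1σ̂, B = 1σ̂–2σ̂, A = 2σ̂–3σ̂, * = beyond 3σ̂; sign = side of CL): 1:-B, 2:-C, 3:-B, 4:+B, 5:+C, 6:+B, 7:-C, 8:-C, 9:-C, 10:+C, 11:+C, 12:+C, 13:-C, 14:-*, 15:-C, 16:-B
Rule 1 (one point beyond the 3σ limits) is satisfied at point 14.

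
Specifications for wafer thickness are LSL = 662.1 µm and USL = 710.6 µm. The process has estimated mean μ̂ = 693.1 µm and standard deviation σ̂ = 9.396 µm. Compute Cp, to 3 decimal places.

Cp = (USL − LSL) / (6σ̂) = (710.6 − 662.1) / (6 × 9.396) = 48.5000 / 56.3760 = 0.8603

0.860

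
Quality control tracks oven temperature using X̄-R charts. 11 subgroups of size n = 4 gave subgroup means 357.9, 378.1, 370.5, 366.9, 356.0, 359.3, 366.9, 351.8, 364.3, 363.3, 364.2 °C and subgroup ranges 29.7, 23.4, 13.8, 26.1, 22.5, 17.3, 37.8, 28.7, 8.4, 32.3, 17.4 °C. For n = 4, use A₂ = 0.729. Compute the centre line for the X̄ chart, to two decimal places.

363.56

X̄̄ = (357.9 + 378.1 + 370.5 + 366.9 + 356.0 + 359.3 + 366.9 + 351.8 + 364.3 + 363.3 + 364.2) / 11 = 3999.2000 / 11 = 363.5636
CL = X̄̄ = 363.5636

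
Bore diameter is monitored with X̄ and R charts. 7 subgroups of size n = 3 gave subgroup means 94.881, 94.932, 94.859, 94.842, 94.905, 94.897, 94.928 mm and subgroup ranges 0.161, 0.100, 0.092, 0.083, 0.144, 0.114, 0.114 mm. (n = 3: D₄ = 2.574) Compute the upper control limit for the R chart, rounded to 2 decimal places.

0.30

R̄ = (0.161 + 0.100 + 0.092 + 0.083 + 0.144 + 0.114 + 0.114) / 7 = 0.8080 / 7 = 0.1154
UCL_R = D₄·R̄ = 2.574 × 0.1154 = 0.2971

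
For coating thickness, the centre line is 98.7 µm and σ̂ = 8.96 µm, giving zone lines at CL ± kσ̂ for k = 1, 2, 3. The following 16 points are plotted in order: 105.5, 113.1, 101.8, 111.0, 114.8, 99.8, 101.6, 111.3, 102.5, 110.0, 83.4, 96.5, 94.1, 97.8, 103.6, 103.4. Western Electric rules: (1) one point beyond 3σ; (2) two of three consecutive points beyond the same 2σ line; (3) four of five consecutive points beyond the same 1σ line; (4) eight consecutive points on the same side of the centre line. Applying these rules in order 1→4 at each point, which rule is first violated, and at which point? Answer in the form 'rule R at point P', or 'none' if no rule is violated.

Zone of each point (C = within 1σ̂, B = 1σ̂–2σ̂, A = 2σ̂–3σ̂, * = beyond 3σ̂; sign = side of CL): 1:+C, 2:+B, 3:+C, 4:+B, 5:+B, 6:+C, 7:+C, 8:+B, 9:+C, 10:+B, 11:-B, 12:-C, 13:-C, 14:-C, 15:+C, 16:+C
Rule 4 (eight consecutive points on the same side of the centre line) is satisfied at point 8.

rule 4 at point 8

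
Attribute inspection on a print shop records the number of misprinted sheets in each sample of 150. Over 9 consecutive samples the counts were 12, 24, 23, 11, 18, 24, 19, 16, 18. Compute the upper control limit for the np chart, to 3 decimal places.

30.368

p̄ = Σdᵢ / (k·n) = 165 / (9 × 150) = 0.12222
UCL = np̄ + 3·√(np̄(1−p̄)) = 18.3333 + 3 × √(18.3333×0.87778) = 18.3333 + 3 × 4.0116 = 30.3680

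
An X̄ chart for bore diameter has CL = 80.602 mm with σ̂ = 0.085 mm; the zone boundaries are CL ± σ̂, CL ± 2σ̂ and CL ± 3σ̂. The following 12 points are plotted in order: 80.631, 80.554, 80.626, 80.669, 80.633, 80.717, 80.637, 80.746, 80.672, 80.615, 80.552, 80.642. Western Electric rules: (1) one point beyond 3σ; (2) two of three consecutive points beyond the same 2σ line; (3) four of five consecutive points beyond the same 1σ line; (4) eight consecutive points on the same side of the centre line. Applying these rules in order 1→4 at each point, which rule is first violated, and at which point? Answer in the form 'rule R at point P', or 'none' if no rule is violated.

rule 4 at point 10

Zone of each point (C = within 1σ̂, B = 1σ̂–2σ̂, A = 2σ̂–3σ̂, * = beyond 3σ̂; sign = side of CL): 1:+C, 2:-C, 3:+C, 4:+C, 5:+C, 6:+B, 7:+C, 8:+B, 9:+C, 10:+C, 11:-C, 12:+C
Rule 4 (eight consecutive points on the same side of the centre line) is satisfied at point 10.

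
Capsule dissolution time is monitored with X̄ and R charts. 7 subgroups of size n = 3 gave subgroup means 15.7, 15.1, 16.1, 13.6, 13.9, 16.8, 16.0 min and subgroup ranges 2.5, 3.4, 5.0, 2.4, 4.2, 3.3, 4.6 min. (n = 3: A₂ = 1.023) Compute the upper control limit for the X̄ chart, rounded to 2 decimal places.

19.03

X̄̄ = (15.7 + 15.1 + 16.1 + 13.6 + 13.9 + 16.8 + 16.0) / 7 = 107.2000 / 7 = 15.3143
R̄ = (2.5 + 3.4 + 5.0 + 2.4 + 4.2 + 3.3 + 4.6) / 7 = 25.4000 / 7 = 3.6286
UCL = X̄̄ + A₂·R̄ = 15.3143 + 1.023 × 3.6286 = 19.0263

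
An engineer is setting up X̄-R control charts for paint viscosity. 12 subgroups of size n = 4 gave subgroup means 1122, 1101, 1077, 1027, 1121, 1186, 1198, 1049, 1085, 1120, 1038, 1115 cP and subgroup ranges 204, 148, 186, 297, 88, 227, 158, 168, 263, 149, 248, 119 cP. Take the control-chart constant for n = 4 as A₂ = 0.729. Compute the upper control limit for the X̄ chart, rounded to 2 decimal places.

1240.24

X̄̄ = (1122 + 1101 + 1077 + 1027 + 1121 + 1186 + 1198 + 1049 + 1085 + 1120 + 1038 + 1115) / 12 = 13239.0000 / 12 = 1103.2500
R̄ = (204 + 148 + 186 + 297 + 88 + 227 + 158 + 168 + 263 + 149 + 248 + 119) / 12 = 2255.0000 / 12 = 187.9167
UCL = X̄̄ + A₂·R̄ = 1103.2500 + 0.729 × 187.9167 = 1240.2413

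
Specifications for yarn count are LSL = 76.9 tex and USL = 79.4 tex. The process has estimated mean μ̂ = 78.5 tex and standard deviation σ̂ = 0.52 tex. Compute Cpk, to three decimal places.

Cpu = (USL − μ̂) / (3σ̂) = (79.4 − 78.5) / (3 × 0.52) = 0.5769; Cpl = (μ̂ − LSL) / (3σ̂) = (78.5 − 76.9) / (3 × 0.52) = 1.0256; Cpk = min(Cpu, Cpl) = 0.5769

0.577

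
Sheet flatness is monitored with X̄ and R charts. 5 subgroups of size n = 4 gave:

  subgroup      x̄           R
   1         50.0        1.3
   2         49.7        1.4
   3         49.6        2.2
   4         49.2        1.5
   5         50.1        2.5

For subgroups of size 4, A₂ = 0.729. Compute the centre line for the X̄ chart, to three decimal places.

X̄̄ = (50.0 + 49.7 + 49.6 + 49.2 + 50.1) / 5 = 248.6000 / 5 = 49.7200
CL = X̄̄ = 49.7200

49.720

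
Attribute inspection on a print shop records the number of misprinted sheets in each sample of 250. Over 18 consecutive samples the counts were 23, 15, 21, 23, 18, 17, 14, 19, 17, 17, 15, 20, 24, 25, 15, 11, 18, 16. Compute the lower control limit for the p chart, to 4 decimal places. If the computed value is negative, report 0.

0.0236

p̄ = Σdᵢ / (k·n) = 328 / (18 × 250) = 0.07289
LCL = p̄ − 3·√(p̄(1−p̄)/n) = 0.07289 − 3 × 0.01644 = 0.02357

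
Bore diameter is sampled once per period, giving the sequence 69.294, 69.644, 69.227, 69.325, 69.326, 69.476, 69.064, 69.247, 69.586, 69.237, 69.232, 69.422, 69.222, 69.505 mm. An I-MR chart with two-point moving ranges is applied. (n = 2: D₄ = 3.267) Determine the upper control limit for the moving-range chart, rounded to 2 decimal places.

0.75

Moving ranges: 0.350, 0.417, 0.098, 0.001, 0.150, 0.412, 0.183, 0.339, 0.349, 0.005, 0.190, 0.200, 0.283; M̄R̄ = 2.9770 / 13 = 0.2290
UCL_MR = D₄·M̄R̄ = 3.267 × 0.2290 = 0.7481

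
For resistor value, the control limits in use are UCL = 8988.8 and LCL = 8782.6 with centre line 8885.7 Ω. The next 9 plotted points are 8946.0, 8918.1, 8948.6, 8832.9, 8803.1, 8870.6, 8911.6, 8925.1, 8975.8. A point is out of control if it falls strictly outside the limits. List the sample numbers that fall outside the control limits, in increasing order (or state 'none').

All 9 points lie within [8782.6, 8988.8].

none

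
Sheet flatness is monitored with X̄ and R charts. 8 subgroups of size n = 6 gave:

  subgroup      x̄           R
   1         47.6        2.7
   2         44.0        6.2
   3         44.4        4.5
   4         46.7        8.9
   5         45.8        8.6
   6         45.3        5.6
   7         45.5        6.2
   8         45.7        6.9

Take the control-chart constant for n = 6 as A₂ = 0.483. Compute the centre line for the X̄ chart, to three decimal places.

X̄̄ = (47.6 + 44.0 + 44.4 + 46.7 + 45.8 + 45.3 + 45.5 + 45.7) / 8 = 365.0000 / 8 = 45.6250
CL = X̄̄ = 45.6250

45.625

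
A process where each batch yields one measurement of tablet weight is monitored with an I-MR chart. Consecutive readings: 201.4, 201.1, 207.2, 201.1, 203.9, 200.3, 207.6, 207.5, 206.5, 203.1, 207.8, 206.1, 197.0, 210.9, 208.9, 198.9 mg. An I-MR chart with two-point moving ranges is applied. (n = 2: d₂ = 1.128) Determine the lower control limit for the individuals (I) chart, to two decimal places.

191.55

X̄ = (201.4 + 201.1 + 207.2 + 201.1 + 203.9 + 200.3 + 207.6 + 207.5 + 206.5 + 203.1 + 207.8 + 206.1 + 197.0 + 210.9 + 208.9 + 198.9) / 16 = 204.3313
Moving ranges: 0.3, 6.1, 6.1, 2.8, 3.6, 7.3, 0.1, 1.0, 3.4, 4.7, 1.7, 9.1, 13.9, 2.0, 10.0; M̄R̄ = 72.1000 / 15 = 4.8067
LCL = X̄ − 3·M̄R̄/d₂ = 204.3313 − 3 × 4.8067 / 1.128 = 191.5476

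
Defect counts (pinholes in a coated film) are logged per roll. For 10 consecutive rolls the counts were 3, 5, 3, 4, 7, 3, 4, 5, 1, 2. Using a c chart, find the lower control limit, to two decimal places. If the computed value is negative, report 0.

0.00

c̄ = (3 + 5 + 3 + 4 + 7 + 3 + 4 + 5 + 1 + 2) / 10 = 37 / 10 = 3.7000
LCL = c̄ − 3√c̄ = 3.7000 − 3 × 1.9235 = -2.0706 → 0 (cannot be negative)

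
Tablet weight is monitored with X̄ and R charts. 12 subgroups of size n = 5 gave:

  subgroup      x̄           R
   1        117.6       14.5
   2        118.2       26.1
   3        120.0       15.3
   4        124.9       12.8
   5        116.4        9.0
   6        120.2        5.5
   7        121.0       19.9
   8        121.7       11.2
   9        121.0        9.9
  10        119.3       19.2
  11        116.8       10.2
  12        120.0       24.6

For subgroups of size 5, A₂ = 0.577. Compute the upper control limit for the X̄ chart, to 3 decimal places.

128.327

X̄̄ = (117.6 + 118.2 + 120.0 + 124.9 + 116.4 + 120.2 + 121.0 + 121.7 + 121.0 + 119.3 + 116.8 + 120.0) / 12 = 1437.1000 / 12 = 119.7583
R̄ = (14.5 + 26.1 + 15.3 + 12.8 + 9.0 + 5.5 + 19.9 + 11.2 + 9.9 + 19.2 + 10.2 + 24.6) / 12 = 178.2000 / 12 = 14.8500
UCL = X̄̄ + A₂·R̄ = 119.7583 + 0.577 × 14.8500 = 128.3268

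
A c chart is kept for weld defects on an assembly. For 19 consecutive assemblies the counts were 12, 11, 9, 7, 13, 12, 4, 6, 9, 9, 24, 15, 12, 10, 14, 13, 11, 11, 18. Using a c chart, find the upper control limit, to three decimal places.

c̄ = (12 + 11 + 9 + 7 + 13 + 12 + 4 + 6 + 9 + 9 + 24 + 15 + 12 + 10 + 14 + 13 + 11 + 11 + 18) / 19 = 220 / 19 = 11.5789
UCL = c̄ + 3√c̄ = 11.5789 + 3 × √11.5789 = 11.5789 + 3 × 3.4028 = 21.7873

21.787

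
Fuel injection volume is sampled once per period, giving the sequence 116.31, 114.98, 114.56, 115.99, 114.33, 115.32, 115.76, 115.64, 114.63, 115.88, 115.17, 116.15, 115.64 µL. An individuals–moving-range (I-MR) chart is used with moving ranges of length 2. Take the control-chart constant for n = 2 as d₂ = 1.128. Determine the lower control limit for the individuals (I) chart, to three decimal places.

X̄ = (116.31 + 114.98 + 114.56 + 115.99 + 114.33 + 115.32 + 115.76 + 115.64 + 114.63 + 115.88 + 115.17 + 116.15 + 115.64) / 13 = 115.4123
Moving ranges: 1.33, 0.42, 1.43, 1.66, 0.99, 0.44, 0.12, 1.01, 1.25, 0.71, 0.98, 0.51; M̄R̄ = 10.8500 / 12 = 0.9042
LCL = X̄ − 3·M̄R̄/d₂ = 115.4123 − 3 × 0.9042 / 1.128 = 113.0076

113.008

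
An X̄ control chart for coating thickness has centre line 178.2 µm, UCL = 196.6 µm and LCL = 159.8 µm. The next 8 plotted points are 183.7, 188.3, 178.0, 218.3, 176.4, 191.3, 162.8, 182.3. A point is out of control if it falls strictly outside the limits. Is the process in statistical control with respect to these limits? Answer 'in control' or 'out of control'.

out of control

Compare each point to [159.8, 196.6]: sample 4 = 218.3 > UCL.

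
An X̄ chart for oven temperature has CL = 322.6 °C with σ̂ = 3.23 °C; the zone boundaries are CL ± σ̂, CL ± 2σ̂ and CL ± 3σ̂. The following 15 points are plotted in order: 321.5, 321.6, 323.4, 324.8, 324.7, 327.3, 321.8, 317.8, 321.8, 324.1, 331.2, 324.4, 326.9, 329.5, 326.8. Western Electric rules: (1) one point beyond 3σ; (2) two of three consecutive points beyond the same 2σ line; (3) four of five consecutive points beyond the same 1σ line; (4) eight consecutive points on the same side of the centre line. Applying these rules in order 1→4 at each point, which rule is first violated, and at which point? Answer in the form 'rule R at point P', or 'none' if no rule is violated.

Zone of each point (C = within 1σ̂, B = 1σ̂–2σ̂, A = 2σ̂–3σ̂, * = beyond 3σ̂; sign = side of CL): 1:-C, 2:-C, 3:+C, 4:+C, 5:+C, 6:+B, 7:-C, 8:-B, 9:-C, 10:+C, 11:+A, 12:+C, 13:+B, 14:+A, 15:+B
Rule 3 (four of five consecutive points beyond the same 1σ limit) is satisfied at point 15.

rule 3 at point 15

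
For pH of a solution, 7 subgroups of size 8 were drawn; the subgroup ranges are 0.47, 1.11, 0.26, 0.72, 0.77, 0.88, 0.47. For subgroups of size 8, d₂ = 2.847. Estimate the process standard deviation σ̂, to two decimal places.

R̄ = (0.47 + 1.11 + 0.26 + 0.72 + 0.77 + 0.88 + 0.47) / 7 = 0.6686
σ̂ = R̄ / d₂ = 0.6686 / 2.847 = 0.2348

0.23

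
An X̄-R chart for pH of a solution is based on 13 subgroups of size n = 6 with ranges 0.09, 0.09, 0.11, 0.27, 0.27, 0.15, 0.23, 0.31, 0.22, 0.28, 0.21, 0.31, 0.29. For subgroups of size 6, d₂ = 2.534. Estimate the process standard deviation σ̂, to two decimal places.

R̄ = (0.09 + 0.09 + 0.11 + 0.27 + 0.27 + 0.15 + 0.23 + 0.31 + 0.22 + 0.28 + 0.21 + 0.31 + 0.29) / 13 = 0.2177
σ̂ = R̄ / d₂ = 0.2177 / 2.534 = 0.0859

0.09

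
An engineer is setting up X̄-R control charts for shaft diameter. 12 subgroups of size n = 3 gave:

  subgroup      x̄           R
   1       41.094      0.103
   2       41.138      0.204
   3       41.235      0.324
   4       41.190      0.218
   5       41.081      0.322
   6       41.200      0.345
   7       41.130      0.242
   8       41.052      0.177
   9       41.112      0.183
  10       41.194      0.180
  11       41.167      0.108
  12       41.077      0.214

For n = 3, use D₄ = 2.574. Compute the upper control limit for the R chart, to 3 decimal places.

0.562

R̄ = (0.103 + 0.204 + 0.324 + 0.218 + 0.322 + 0.345 + 0.242 + 0.177 + 0.183 + 0.180 + 0.108 + 0.214) / 12 = 2.6200 / 12 = 0.2183
UCL_R = D₄·R̄ = 2.574 × 0.2183 = 0.5620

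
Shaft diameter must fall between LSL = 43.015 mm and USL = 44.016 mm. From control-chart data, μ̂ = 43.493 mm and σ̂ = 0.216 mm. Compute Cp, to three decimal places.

0.772

Cp = (USL − LSL) / (6σ̂) = (44.016 − 43.015) / (6 × 0.216) = 1.0010 / 1.2960 = 0.7724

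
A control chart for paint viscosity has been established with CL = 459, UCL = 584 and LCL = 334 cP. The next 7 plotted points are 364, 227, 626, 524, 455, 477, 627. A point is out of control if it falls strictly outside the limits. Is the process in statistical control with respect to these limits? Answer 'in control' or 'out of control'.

out of control

Compare each point to [334, 584]: sample 2 = 227 < LCL; sample 3 = 626 > UCL; sample 7 = 627 > UCL.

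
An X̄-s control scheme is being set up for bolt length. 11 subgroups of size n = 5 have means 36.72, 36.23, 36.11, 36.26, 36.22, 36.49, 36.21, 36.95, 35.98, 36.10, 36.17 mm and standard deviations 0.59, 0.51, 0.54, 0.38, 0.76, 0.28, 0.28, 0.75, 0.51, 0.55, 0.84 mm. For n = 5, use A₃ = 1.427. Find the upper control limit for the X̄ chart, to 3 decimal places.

X̄̄ = (36.72 + 36.23 + 36.11 + 36.26 + 36.22 + 36.49 + 36.21 + 36.95 + 35.98 + 36.10 + 36.17) / 11 = 36.3127
s̄ = (0.59 + 0.51 + 0.54 + 0.38 + 0.76 + 0.28 + 0.28 + 0.75 + 0.51 + 0.55 + 0.84) / 11 = 0.5445
UCL = X̄̄ + A₃·s̄ = 36.3127 + 1.427 × 0.5445 = 37.0898

37.090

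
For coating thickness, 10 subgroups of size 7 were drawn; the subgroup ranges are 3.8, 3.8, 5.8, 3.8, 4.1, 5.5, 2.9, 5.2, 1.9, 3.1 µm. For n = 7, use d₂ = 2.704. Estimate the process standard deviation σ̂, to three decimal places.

R̄ = (3.8 + 3.8 + 5.8 + 3.8 + 4.1 + 5.5 + 2.9 + 5.2 + 1.9 + 3.1) / 10 = 3.9900
σ̂ = R̄ / d₂ = 3.9900 / 2.704 = 1.4756

1.476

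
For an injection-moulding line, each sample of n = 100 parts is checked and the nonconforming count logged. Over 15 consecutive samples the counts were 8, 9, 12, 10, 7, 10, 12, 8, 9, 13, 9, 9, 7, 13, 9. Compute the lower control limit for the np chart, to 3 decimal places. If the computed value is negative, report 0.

p̄ = Σdᵢ / (k·n) = 145 / (15 × 100) = 0.09667
LCL = np̄ − 3·√(np̄(1−p̄)) = 9.6667 − 3 × 2.9550 = 0.8016

0.802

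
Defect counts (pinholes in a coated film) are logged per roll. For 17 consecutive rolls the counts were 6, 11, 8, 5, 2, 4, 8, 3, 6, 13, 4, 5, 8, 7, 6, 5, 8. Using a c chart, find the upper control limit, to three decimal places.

c̄ = (6 + 11 + 8 + 5 + 2 + 4 + 8 + 3 + 6 + 13 + 4 + 5 + 8 + 7 + 6 + 5 + 8) / 17 = 109 / 17 = 6.4118
UCL = c̄ + 3√c̄ = 6.4118 + 3 × √6.4118 = 6.4118 + 3 × 2.5321 = 14.0082

14.008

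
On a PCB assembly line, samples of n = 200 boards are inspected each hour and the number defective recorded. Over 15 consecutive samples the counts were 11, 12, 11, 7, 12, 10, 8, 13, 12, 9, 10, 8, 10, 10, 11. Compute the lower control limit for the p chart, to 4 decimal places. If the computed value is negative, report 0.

0.0045

p̄ = Σdᵢ / (k·n) = 154 / (15 × 200) = 0.05133
LCL = p̄ − 3·√(p̄(1−p̄)/n) = 0.05133 − 3 × 0.01560 = 0.00452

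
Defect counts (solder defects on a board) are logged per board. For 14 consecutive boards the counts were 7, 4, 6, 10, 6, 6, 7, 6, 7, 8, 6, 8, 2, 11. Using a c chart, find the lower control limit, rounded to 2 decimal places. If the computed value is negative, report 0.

c̄ = (7 + 4 + 6 + 10 + 6 + 6 + 7 + 6 + 7 + 8 + 6 + 8 + 2 + 11) / 14 = 94 / 14 = 6.7143
LCL = c̄ − 3√c̄ = 6.7143 − 3 × 2.5912 = -1.0593 → 0 (cannot be negative)

0.00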